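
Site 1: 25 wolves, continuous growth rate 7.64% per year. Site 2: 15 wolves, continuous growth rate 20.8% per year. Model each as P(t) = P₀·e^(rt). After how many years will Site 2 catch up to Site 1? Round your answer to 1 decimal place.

t ≈ 3.9 years

25·e^(0.0764t) = 15·e^(0.208t)
25/15 = e^((0.208 − 0.0764)t) → ln(1.66667) = 0.1316·t
t = 0.51083 / 0.1316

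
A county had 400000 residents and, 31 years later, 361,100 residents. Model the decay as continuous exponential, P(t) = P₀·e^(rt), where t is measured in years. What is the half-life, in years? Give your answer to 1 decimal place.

r = ln(361100/400000) / 31 = ln(0.90275) / 31 ≈ -0.0033 per year
half-life = ln 2 / |r| = 0.69315 / 0.0033

half-life ≈ 210.0 years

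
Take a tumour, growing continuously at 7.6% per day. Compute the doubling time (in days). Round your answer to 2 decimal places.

doubling time ≈ 9.12 days

doubling time = ln(2) / |r| = 0.69315 / 0.076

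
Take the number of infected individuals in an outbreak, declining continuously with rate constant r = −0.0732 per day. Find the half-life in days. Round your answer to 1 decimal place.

half-life = ln(2) / |r| = 0.69315 / 0.0732

half-life ≈ 9.5 days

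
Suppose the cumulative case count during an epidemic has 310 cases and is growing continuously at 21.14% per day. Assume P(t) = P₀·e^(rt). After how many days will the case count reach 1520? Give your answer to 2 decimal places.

1520 = 310 · e^(0.2114·t)
t = ln(1520/310) / 0.2114 = ln(4.90323) / 0.2114 = 1.58989 / 0.2114

t ≈ 7.52 days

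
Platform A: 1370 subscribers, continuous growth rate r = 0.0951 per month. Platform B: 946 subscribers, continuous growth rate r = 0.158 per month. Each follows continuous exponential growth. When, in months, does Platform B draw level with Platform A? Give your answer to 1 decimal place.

1370·e^(0.0951t) = 946·e^(0.158t)
1370/946 = e^((0.158 − 0.0951)t) → ln(1.4482) = 0.0629·t
t = 0.37032 / 0.0629

t ≈ 5.9 months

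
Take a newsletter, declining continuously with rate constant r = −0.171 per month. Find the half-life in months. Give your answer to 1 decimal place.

half-life ≈ 4.1 months

half-life = ln(2) / |r| = 0.69315 / 0.171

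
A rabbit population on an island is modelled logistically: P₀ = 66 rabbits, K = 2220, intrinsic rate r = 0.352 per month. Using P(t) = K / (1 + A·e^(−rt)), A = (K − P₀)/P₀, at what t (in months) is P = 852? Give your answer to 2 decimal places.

A = (2220 − 66)/66 = 32.63636
852 = 2220/(1 + 32.63636·e^(−0.352t)) → 1 + 32.63636·e^(−0.352t) = 2.60563
e^(−0.352t) = 0.049198 → t = ln(20.32616)/0.352 = 3.01191/0.352

t ≈ 8.56 months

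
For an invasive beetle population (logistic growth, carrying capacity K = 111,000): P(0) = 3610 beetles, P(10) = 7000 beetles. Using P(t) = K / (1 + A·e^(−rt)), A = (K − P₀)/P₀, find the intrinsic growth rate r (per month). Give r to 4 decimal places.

A = (111000 − 3610)/3610 = 29.74792
7000 = 111000/(1 + 29.74792·e^(−r·10)) → e^(−10r) = (15.85714 − 1)/29.74792 = 0.499435
r = −ln(0.499435)/10 = 0.69428/10

r ≈ 0.0694 per month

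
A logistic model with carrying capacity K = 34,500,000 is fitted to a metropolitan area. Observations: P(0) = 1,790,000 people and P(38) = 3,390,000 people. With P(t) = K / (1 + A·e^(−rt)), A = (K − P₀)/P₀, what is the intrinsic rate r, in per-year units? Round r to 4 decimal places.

r ≈ 0.0181 per year

A = (34500000 − 1790000)/1790000 = 18.27374
3390000 = 34500000/(1 + 18.27374·e^(−r·38)) → e^(−38r) = (10.17699 − 1)/18.27374 = 0.502195
r = −ln(0.502195)/38 = 0.68877/38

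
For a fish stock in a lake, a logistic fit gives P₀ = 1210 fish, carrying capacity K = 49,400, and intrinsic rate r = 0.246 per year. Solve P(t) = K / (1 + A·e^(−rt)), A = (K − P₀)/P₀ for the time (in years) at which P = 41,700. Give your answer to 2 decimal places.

A = (49400 − 1210)/1210 = 39.82645
41700 = 49400/(1 + 39.82645·e^(−0.246t)) → 1 + 39.82645·e^(−0.246t) = 1.18465
e^(−0.246t) = 0.004636 → t = ln(215.68348)/0.246 = 5.37381/0.246

t ≈ 21.84 years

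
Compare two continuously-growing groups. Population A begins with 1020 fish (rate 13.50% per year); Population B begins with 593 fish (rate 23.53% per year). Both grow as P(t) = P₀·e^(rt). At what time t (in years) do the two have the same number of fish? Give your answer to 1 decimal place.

1020·e^(0.135t) = 593·e^(0.2353t)
1020/593 = e^((0.2353 − 0.135)t) → ln(1.72007) = 0.1003·t
t = 0.54236 / 0.1003

t ≈ 5.4 years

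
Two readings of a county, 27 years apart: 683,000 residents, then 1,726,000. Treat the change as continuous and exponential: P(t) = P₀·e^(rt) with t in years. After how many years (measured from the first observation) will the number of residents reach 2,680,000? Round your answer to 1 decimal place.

t ≈ 39.8 years

r = ln(1726000/683000) / 27 ≈ 0.034336 per year
t = ln(2680000/683000) / r = 1.36708 / 0.034336 ≈ 39.815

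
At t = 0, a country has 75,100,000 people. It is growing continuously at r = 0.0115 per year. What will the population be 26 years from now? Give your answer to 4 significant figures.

≈ 101,300,000 people

P(26) = 75100000 · e^(0.0115·26) = 75100000 · e^(0.299)
= 75100000 · 1.34851 ≈ 101273072.72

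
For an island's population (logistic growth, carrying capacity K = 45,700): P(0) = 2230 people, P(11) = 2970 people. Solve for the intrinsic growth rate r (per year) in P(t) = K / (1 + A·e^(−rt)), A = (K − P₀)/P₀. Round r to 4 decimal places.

r ≈ 0.0276 per year

A = (45700 − 2230)/2230 = 19.49327
2970 = 45700/(1 + 19.49327·e^(−r·11)) → e^(−11r) = (15.38721 − 1)/19.49327 = 0.73806
r = −ln(0.73806)/11 = 0.30373/11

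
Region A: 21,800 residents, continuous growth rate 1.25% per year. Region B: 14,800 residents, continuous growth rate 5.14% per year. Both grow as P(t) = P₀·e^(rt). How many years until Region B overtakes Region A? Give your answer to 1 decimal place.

21800·e^(0.0125t) = 14800·e^(0.0514t)
21800/14800 = e^((0.0514 − 0.0125)t) → ln(1.47297) = 0.0389·t
t = 0.38728 / 0.0389

t ≈ 10.0 years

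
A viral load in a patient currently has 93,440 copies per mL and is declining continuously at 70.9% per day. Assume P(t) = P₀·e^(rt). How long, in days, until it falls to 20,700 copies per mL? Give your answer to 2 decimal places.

20700 = 93440 · e^(-0.709·t)
t = ln(20700/93440) / -0.709 = ln(0.22153) / -0.709 = -1.50719 / -0.709

t ≈ 2.13 days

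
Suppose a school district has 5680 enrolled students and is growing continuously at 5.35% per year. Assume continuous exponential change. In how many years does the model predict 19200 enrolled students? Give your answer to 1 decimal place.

t ≈ 22.8 years

19200 = 5680 · e^(0.0535·t)
t = ln(19200/5680) / 0.0535 = ln(3.38028) / 0.0535 = 1.21796 / 0.0535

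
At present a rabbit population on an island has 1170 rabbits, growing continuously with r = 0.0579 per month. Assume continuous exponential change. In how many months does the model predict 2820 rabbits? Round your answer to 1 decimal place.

t ≈ 15.2 months

2820 = 1170 · e^(0.0579·t)
t = ln(2820/1170) / 0.0579 = ln(2.41026) / 0.0579 = 0.87973 / 0.0579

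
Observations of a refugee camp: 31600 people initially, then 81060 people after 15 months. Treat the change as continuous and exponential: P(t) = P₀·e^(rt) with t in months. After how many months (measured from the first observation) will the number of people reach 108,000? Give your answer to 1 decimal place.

t ≈ 19.6 months

r = ln(81060/31600) / 15 ≈ 0.062802 per month
t = ln(108000/31600) / r = 1.22897 / 0.062802 ≈ 19.569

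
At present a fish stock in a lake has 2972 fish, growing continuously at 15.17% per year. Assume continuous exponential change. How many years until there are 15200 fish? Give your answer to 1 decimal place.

15200 = 2972 · e^(0.1517·t)
t = ln(15200/2972) / 0.1517 = ln(5.1144) / 0.1517 = 1.63206 / 0.1517

t ≈ 10.8 years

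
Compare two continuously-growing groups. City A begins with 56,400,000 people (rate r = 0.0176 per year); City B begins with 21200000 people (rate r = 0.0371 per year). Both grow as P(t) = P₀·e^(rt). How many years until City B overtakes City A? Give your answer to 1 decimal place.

56400000·e^(0.0176t) = 21200000·e^(0.0371t)
56400000/21200000 = e^((0.0371 − 0.0176)t) → ln(2.66038) = 0.0195·t
t = 0.97847 / 0.0195

t ≈ 50.2 years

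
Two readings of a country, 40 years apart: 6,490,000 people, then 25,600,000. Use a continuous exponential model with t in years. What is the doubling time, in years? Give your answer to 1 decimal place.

r = ln(25600000/6490000) / 40 = ln(3.94453) / 40 ≈ 0.034308 per year
doubling time = ln 2 / |r| = 0.69315 / 0.034308

doubling time ≈ 20.2 years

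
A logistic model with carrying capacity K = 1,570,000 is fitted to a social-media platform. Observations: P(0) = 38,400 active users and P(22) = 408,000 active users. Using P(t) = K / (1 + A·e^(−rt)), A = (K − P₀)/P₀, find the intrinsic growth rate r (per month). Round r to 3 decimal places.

A = (1570000 − 38400)/38400 = 39.88542
408000 = 1570000/(1 + 39.88542·e^(−r·22)) → e^(−22r) = (3.84804 − 1)/39.88542 = 0.071406
r = −ln(0.071406)/22 = 2.63938/22

r ≈ 0.120 per month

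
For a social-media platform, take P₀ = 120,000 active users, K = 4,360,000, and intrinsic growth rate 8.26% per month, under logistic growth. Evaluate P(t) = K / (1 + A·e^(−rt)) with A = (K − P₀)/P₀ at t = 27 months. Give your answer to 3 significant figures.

A = (4360000 − 120000)/120000 = 35.33333
P(27) = 4360000 / (1 + 35.33333·e^(−0.0826·27)) = 4360000 / (1 + 35.33333·0.107507)
= 4360000 / 4.79858 ≈ 908602.49

≈ 909,000 active users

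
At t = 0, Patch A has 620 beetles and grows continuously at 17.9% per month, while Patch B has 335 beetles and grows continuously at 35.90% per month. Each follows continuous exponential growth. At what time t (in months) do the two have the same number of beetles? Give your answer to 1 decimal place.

620·e^(0.179t) = 335·e^(0.359t)
620/335 = e^((0.359 − 0.179)t) → ln(1.85075) = 0.18·t
t = 0.61559 / 0.18

t ≈ 3.4 months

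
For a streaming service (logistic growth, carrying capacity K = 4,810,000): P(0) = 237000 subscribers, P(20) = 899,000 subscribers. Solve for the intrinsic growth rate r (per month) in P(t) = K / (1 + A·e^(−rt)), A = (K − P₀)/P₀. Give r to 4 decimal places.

r ≈ 0.0745 per month

A = (4810000 − 237000)/237000 = 19.29536
899000 = 4810000/(1 + 19.29536·e^(−r·20)) → e^(−20r) = (5.35039 − 1)/19.29536 = 0.225463
r = −ln(0.225463)/20 = 1.4896/20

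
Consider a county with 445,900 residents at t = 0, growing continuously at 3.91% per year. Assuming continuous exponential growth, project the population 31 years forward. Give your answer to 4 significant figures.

P(31) = 445900 · e^(0.0391·31) = 445900 · e^(1.2121)
= 445900 · 3.36053 ≈ 1498462.28

≈ 1,498,000 residents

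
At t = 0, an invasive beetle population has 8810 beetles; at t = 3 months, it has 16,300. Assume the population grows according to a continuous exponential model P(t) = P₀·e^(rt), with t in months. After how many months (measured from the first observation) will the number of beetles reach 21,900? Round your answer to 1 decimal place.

r = ln(16300/8810) / 3 ≈ 0.205093 per month
t = ln(21900/8810) / r = 0.9106 / 0.205093 ≈ 4.44

t ≈ 4.4 months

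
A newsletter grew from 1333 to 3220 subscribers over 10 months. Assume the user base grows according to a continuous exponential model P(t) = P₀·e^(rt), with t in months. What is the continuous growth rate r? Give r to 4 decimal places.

r ≈ 0.0882 per month

3220 = 1333 · e^(r·10)
e^(10r) = 3220/1333 = 2.4156
r = ln(2.4156) / 10 = 0.88195 / 10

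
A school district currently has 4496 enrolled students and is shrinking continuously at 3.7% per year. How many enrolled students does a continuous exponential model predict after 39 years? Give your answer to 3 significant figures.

≈ 1,060 enrolled students

P(39) = 4496 · e^(-0.037·39) = 4496 · e^(-1.443)
= 4496 · 0.23622 ≈ 1062.04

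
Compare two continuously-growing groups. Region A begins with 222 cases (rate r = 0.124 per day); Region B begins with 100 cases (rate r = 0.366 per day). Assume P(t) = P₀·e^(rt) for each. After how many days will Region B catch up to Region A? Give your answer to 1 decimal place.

t ≈ 3.3 days

222·e^(0.124t) = 100·e^(0.366t)
222/100 = e^((0.366 − 0.124)t) → ln(2.22) = 0.242·t
t = 0.79751 / 0.242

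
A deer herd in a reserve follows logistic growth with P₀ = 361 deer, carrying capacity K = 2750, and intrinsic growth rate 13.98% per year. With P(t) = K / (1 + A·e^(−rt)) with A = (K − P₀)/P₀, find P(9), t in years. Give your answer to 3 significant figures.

A = (2750 − 361)/361 = 6.61773
P(9) = 2750 / (1 + 6.61773·e^(−0.1398·9)) = 2750 / (1 + 6.61773·0.284165)
= 2750 / 2.88053 ≈ 954.69

≈ 955 deer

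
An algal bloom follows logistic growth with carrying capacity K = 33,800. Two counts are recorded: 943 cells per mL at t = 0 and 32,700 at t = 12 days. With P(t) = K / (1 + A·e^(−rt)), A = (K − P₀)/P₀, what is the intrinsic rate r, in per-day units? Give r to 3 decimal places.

r ≈ 0.579 per day

A = (33800 − 943)/943 = 34.84305
32700 = 33800/(1 + 34.84305·e^(−r·12)) → e^(−12r) = (1.03364 − 1)/34.84305 = 0.000965
r = −ln(0.000965)/12 = 6.94292/12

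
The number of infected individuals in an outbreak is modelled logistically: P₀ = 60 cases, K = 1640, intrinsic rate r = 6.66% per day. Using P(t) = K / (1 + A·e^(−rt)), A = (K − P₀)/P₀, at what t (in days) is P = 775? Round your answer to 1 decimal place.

A = (1640 − 60)/60 = 26.33333
775 = 1640/(1 + 26.33333·e^(−0.0666t)) → 1 + 26.33333·e^(−0.0666t) = 2.11613
e^(−0.0666t) = 0.042385 → t = ln(23.59345)/0.0666 = 3.16097/0.0666

t ≈ 47.5 days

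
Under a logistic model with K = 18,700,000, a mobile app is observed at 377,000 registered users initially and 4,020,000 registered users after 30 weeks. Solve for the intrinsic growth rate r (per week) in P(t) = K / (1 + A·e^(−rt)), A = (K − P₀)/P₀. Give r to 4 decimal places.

A = (18700000 − 377000)/377000 = 48.60212
4020000 = 18700000/(1 + 48.60212·e^(−r·30)) → e^(−30r) = (4.65174 − 1)/48.60212 = 0.075135
r = −ln(0.075135)/30 = 2.58846/30

r ≈ 0.0863 per week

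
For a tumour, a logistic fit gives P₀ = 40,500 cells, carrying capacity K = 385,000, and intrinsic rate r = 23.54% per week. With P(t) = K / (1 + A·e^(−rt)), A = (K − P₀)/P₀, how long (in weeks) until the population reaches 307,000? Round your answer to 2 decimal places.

t ≈ 14.91 weeks

A = (385000 − 40500)/40500 = 8.50617
307000 = 385000/(1 + 8.50617·e^(−0.2354t)) → 1 + 8.50617·e^(−0.2354t) = 1.25407
e^(−0.2354t) = 0.029869 → t = ln(33.47942)/0.2354 = 3.51093/0.2354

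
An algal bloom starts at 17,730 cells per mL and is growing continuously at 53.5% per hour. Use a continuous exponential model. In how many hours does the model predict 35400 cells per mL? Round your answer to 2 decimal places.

t ≈ 1.29 hours

35400 = 17730 · e^(0.535·t)
t = ln(35400/17730) / 0.535 = ln(1.99662) / 0.535 = 0.69145 / 0.535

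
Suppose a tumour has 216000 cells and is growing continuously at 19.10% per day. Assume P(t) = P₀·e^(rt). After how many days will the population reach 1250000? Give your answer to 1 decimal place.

t ≈ 9.2 days

1250000 = 216000 · e^(0.191·t)
t = ln(1250000/216000) / 0.191 = ln(5.78704) / 0.191 = 1.75562 / 0.191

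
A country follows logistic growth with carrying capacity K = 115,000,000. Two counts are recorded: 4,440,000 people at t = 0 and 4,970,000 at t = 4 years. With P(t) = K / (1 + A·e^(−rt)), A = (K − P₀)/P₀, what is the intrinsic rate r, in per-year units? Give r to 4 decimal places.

A = (115000000 − 4440000)/4440000 = 24.9009
4970000 = 115000000/(1 + 24.9009·e^(−r·4)) → e^(−4r) = (23.13883 − 1)/24.9009 = 0.889078
r = −ln(0.889078)/4 = 0.11757/4

r ≈ 0.0294 per year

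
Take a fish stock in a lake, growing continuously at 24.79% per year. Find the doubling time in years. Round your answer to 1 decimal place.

doubling time = ln(2) / |r| = 0.69315 / 0.2479

doubling time ≈ 2.8 years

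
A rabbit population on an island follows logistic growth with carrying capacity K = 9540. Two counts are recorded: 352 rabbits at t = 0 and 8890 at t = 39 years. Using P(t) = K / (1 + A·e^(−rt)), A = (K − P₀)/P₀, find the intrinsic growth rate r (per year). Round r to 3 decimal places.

A = (9540 − 352)/352 = 26.10227
8890 = 9540/(1 + 26.10227·e^(−r·39)) → e^(−39r) = (1.07312 − 1)/26.10227 = 0.002801
r = −ln(0.002801)/39 = 5.87773/39

r ≈ 0.151 per year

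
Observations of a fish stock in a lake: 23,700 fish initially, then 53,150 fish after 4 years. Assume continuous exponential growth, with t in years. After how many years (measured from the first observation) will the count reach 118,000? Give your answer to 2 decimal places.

t ≈ 7.95 years

r = ln(53150/23700) / 4 ≈ 0.201911 per year
t = ln(118000/23700) / r = 1.60521 / 0.201911 ≈ 7.95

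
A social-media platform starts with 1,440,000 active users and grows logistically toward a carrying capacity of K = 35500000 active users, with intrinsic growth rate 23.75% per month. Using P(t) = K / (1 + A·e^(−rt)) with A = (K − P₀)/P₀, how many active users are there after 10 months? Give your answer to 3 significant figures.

A = (35500000 − 1440000)/1440000 = 23.65278
P(10) = 35500000 / (1 + 23.65278·e^(−0.2375·10)) = 35500000 / (1 + 23.65278·0.093014)
= 35500000 / 3.20005 ≈ 11093573.05

≈ 11,100,000 active users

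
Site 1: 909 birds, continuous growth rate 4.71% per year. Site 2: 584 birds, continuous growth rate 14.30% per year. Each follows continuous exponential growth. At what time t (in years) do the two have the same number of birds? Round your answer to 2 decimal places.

909·e^(0.0471t) = 584·e^(0.143t)
909/584 = e^((0.143 − 0.0471)t) → ln(1.55651) = 0.0959·t
t = 0.44244 / 0.0959

t ≈ 4.61 years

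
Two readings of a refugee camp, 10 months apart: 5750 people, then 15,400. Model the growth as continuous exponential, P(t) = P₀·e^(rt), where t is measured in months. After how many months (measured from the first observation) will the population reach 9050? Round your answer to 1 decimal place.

t ≈ 4.6 months

r = ln(15400/5750) / 10 ≈ 0.098517 per month
t = ln(9050/5750) / r = 0.45356 / 0.098517 ≈ 4.604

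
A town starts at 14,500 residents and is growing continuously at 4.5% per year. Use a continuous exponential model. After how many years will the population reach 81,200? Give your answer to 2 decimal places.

81200 = 14500 · e^(0.045·t)
t = ln(81200/14500) / 0.045 = ln(5.6) / 0.045 = 1.72277 / 0.045

t ≈ 38.28 years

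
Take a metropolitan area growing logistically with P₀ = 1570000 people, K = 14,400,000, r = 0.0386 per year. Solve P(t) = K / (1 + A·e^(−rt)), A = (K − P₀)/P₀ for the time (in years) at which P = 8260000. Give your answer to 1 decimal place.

t ≈ 62.1 years

A = (14400000 − 1570000)/1570000 = 8.17197
8260000 = 14400000/(1 + 8.17197·e^(−0.0386t)) → 1 + 8.17197·e^(−0.0386t) = 1.74334
e^(−0.0386t) = 0.090962 → t = ln(10.99357)/0.0386 = 2.39731/0.0386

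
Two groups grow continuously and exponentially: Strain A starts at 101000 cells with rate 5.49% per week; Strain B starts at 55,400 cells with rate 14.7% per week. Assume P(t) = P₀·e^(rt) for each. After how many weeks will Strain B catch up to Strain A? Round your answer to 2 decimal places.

101000·e^(0.0549t) = 55400·e^(0.147t)
101000/55400 = e^((0.147 − 0.0549)t) → ln(1.8231) = 0.0921·t
t = 0.60054 / 0.0921

t ≈ 6.52 weeks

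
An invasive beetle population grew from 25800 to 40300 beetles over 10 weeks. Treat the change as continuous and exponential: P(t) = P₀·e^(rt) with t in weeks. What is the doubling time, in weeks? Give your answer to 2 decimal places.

r = ln(40300/25800) / 10 = ln(1.56202) / 10 ≈ 0.044598 per week
doubling time = ln 2 / |r| = 0.69315 / 0.044598

doubling time ≈ 15.54 weeks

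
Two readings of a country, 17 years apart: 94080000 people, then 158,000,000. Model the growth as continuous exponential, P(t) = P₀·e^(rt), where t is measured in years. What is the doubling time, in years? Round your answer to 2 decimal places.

doubling time ≈ 22.73 years

r = ln(158000000/94080000) / 17 = ln(1.67942) / 17 ≈ 0.030497 per year
doubling time = ln 2 / |r| = 0.69315 / 0.030497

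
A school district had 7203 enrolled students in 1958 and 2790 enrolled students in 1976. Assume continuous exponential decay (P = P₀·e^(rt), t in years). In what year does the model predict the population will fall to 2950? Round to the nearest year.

r = ln(2790/7203) / 18 = -0.94846/18 ≈ -0.052692 per year
t = ln(2950/7203) / r = -0.89269/-0.052692 ≈ 16.94 years after 1958

year 1975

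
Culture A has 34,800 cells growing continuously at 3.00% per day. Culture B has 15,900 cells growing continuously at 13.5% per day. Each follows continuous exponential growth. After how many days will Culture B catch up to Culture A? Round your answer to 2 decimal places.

34800·e^(0.03t) = 15900·e^(0.135t)
34800/15900 = e^((0.135 − 0.03)t) → ln(2.18868) = 0.105·t
t = 0.7833 / 0.105

t ≈ 7.46 days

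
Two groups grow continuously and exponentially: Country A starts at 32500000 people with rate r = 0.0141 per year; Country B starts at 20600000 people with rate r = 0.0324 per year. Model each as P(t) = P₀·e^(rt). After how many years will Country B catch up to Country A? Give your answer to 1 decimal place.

32500000·e^(0.0141t) = 20600000·e^(0.0324t)
32500000/20600000 = e^((0.0324 − 0.0141)t) → ln(1.57767) = 0.0183·t
t = 0.45595 / 0.0183

t ≈ 24.9 years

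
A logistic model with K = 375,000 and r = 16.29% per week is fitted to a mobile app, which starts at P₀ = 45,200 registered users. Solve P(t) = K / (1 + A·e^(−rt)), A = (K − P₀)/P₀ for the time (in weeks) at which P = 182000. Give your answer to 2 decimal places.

A = (375000 − 45200)/45200 = 7.29646
182000 = 375000/(1 + 7.29646·e^(−0.1629t)) → 1 + 7.29646·e^(−0.1629t) = 2.06044
e^(−0.1629t) = 0.145336 → t = ln(6.8806)/0.1629 = 1.92871/0.1629

t ≈ 11.84 weeks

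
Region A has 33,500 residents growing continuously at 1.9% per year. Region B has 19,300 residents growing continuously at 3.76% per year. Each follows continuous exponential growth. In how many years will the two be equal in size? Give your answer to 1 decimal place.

33500·e^(0.019t) = 19300·e^(0.0376t)
33500/19300 = e^((0.0376 − 0.019)t) → ln(1.73575) = 0.0186·t
t = 0.55144 / 0.0186

t ≈ 29.6 years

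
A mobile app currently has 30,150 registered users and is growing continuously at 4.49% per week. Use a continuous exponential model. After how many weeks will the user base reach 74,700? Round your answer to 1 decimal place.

t ≈ 20.2 weeks

74700 = 30150 · e^(0.0449·t)
t = ln(74700/30150) / 0.0449 = ln(2.47761) / 0.0449 = 0.9073 / 0.0449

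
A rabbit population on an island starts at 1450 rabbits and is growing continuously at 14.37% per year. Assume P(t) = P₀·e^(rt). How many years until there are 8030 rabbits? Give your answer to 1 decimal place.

t ≈ 11.9 years

8030 = 1450 · e^(0.1437·t)
t = ln(8030/1450) / 0.1437 = ln(5.53793) / 0.1437 = 1.71162 / 0.1437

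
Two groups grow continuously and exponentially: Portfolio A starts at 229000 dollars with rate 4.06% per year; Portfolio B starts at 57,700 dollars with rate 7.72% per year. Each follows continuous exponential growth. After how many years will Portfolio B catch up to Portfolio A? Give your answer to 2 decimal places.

229000·e^(0.0406t) = 57700·e^(0.0772t)
229000/57700 = e^((0.0772 − 0.0406)t) → ln(3.9688) = 0.0366·t
t = 1.37846 / 0.0366

t ≈ 37.66 years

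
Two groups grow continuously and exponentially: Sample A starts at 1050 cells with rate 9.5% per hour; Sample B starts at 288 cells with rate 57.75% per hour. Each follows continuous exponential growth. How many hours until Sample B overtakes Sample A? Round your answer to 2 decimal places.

1050·e^(0.095t) = 288·e^(0.5775t)
1050/288 = e^((0.5775 − 0.095)t) → ln(3.64583) = 0.4825·t
t = 1.29358 / 0.4825

t ≈ 2.68 hours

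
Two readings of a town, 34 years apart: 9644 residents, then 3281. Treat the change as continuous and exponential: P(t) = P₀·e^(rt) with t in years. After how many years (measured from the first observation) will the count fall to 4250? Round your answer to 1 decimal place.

t ≈ 25.8 years

r = ln(3281/9644) / 34 ≈ -0.031711 per year
t = ln(4250/9644) / r = -0.81942 / -0.031711 ≈ 25.84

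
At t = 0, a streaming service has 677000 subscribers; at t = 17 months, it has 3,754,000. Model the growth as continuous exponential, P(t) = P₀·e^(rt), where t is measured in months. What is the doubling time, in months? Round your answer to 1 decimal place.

doubling time ≈ 6.9 months

r = ln(3754000/677000) / 17 = ln(5.54505) / 17 ≈ 0.100759 per month
doubling time = ln 2 / |r| = 0.69315 / 0.100759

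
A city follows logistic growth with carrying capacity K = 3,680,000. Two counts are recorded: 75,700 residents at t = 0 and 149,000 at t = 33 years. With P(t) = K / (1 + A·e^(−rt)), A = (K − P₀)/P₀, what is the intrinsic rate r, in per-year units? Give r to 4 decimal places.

A = (3680000 − 75700)/75700 = 47.61295
149000 = 3680000/(1 + 47.61295·e^(−r·33)) → e^(−33r) = (24.69799 − 1)/47.61295 = 0.497721
r = −ln(0.497721)/33 = 0.69771/33

r ≈ 0.0211 per year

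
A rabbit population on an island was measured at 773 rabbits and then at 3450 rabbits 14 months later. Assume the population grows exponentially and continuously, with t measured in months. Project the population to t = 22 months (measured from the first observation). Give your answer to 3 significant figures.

≈ 8,110 rabbits

r = ln(3450/773) / 14 ≈ 0.106846 per month
P(22) = 773 · e^(0.106846·22) = 773 · 10.4921 ≈ 8110.39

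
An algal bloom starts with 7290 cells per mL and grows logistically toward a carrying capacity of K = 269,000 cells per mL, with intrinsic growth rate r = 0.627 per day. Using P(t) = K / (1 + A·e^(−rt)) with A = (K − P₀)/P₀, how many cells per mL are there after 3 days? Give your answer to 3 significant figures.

A = (269000 − 7290)/7290 = 35.89986
P(3) = 269000 / (1 + 35.89986·e^(−0.627·3)) = 269000 / (1 + 35.89986·0.152438)
= 269000 / 6.47249 ≈ 41560.52

≈ 41,600 cells per mL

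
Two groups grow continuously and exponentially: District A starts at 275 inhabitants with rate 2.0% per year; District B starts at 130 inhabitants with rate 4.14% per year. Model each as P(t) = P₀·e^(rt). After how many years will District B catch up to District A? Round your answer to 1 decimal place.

275·e^(0.02t) = 130·e^(0.0414t)
275/130 = e^((0.0414 − 0.02)t) → ln(2.11538) = 0.0214·t
t = 0.74924 / 0.0214

t ≈ 35.0 years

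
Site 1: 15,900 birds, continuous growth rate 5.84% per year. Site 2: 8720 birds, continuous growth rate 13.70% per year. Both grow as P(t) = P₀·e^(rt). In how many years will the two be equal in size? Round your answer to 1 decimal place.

t ≈ 7.6 years

15900·e^(0.0584t) = 8720·e^(0.137t)
15900/8720 = e^((0.137 − 0.0584)t) → ln(1.82339) = 0.0786·t
t = 0.6007 / 0.0786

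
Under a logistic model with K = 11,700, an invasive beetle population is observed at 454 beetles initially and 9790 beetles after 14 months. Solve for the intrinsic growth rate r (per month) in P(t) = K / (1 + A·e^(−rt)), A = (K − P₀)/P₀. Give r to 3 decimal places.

A = (11700 − 454)/454 = 24.77093
9790 = 11700/(1 + 24.77093·e^(−r·14)) → e^(−14r) = (1.1951 − 1)/24.77093 = 0.007876
r = −ln(0.007876)/14 = 4.84393/14

r ≈ 0.346 per month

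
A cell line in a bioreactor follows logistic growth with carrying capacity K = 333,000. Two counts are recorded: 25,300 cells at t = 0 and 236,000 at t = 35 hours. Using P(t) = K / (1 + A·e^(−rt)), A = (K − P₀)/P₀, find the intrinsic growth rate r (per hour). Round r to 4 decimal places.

r ≈ 0.0968 per hour

A = (333000 − 25300)/25300 = 12.16206
236000 = 333000/(1 + 12.16206·e^(−r·35)) → e^(−35r) = (1.41102 − 1)/12.16206 = 0.033795
r = −ln(0.033795)/35 = 3.38744/35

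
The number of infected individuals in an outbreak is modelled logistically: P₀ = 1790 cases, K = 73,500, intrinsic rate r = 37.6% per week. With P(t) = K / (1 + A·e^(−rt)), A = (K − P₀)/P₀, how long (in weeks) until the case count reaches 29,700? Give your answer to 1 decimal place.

t ≈ 8.8 weeks

A = (73500 − 1790)/1790 = 40.06145
29700 = 73500/(1 + 40.06145·e^(−0.376t)) → 1 + 40.06145·e^(−0.376t) = 2.47475
e^(−0.376t) = 0.036812 → t = ln(27.16496)/0.376 = 3.30193/0.376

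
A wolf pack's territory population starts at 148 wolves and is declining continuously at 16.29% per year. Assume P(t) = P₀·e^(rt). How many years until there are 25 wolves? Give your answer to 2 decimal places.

t ≈ 10.92 years

25 = 148 · e^(-0.1629·t)
t = ln(25/148) / -0.1629 = ln(0.16892) / -0.1629 = -1.77834 / -0.1629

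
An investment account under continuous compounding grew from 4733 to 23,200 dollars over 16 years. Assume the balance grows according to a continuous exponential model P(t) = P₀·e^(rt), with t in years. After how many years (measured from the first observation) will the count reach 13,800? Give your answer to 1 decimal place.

t ≈ 10.8 years

r = ln(23200/4733) / 16 ≈ 0.09935 per year
t = ln(13800/4733) / r = 1.07011 / 0.09935 ≈ 10.771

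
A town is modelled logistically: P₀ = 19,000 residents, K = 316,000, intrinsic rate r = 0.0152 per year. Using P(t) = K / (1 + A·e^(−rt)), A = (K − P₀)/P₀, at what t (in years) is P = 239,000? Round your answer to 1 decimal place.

t ≈ 255.4 years

A = (316000 − 19000)/19000 = 15.63158
239000 = 316000/(1 + 15.63158·e^(−0.0152t)) → 1 + 15.63158·e^(−0.0152t) = 1.32218
e^(−0.0152t) = 0.020611 → t = ln(48.5188)/0.0152 = 3.88195/0.0152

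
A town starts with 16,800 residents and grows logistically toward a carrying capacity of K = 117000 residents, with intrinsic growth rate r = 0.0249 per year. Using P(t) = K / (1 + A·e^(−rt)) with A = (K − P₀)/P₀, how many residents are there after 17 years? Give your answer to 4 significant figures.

A = (117000 − 16800)/16800 = 5.96429
P(17) = 117000 / (1 + 5.96429·e^(−0.0249·17)) = 117000 / (1 + 5.96429·0.654882)
= 117000 / 4.9059 ≈ 23848.81

≈ 23,850 residents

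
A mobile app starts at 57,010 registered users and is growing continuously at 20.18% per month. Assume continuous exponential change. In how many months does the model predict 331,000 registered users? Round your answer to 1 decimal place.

331000 = 57010 · e^(0.2018·t)
t = ln(331000/57010) / 0.2018 = ln(5.806) / 0.2018 = 1.75889 / 0.2018

t ≈ 8.7 months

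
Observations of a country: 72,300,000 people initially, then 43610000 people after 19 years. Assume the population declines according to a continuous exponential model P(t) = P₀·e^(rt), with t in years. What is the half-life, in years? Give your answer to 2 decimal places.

r = ln(43610000/72300000) / 19 = ln(0.60318) / 19 ≈ -0.026607 per year
half-life = ln 2 / |r| = 0.69315 / 0.026607

half-life ≈ 26.05 years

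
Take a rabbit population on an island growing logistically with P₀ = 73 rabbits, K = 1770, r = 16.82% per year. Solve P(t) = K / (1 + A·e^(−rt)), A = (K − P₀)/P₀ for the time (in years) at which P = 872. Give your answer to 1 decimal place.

A = (1770 − 73)/73 = 23.24658
872 = 1770/(1 + 23.24658·e^(−0.1682t)) → 1 + 23.24658·e^(−0.1682t) = 2.02982
e^(−0.1682t) = 0.0443 → t = ln(22.57351)/0.1682 = 3.11678/0.1682

t ≈ 18.5 years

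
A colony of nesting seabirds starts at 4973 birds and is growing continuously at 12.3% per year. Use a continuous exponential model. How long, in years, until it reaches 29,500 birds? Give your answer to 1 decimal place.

t ≈ 14.5 years

29500 = 4973 · e^(0.123·t)
t = ln(29500/4973) / 0.123 = ln(5.93203) / 0.123 = 1.78037 / 0.123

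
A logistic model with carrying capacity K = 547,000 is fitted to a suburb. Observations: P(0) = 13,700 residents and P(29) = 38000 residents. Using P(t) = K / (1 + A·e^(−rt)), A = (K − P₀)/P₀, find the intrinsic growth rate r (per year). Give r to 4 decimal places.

A = (547000 − 13700)/13700 = 38.92701
38000 = 547000/(1 + 38.92701·e^(−r·29)) → e^(−29r) = (14.39474 − 1)/38.92701 = 0.344099
r = −ln(0.344099)/29 = 1.06683/29

r ≈ 0.0368 per year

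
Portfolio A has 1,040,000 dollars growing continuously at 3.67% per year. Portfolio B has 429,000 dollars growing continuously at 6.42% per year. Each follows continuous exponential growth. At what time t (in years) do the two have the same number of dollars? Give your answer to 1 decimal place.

1040000·e^(0.0367t) = 429000·e^(0.0642t)
1040000/429000 = e^((0.0642 − 0.0367)t) → ln(2.42424) = 0.0275·t
t = 0.88552 / 0.0275

t ≈ 32.2 years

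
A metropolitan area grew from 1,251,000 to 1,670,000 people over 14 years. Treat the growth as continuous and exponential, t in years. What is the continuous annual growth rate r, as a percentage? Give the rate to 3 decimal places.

1670000 = 1251000 · e^(r·14)
e^(14r) = 1670000/1251000 = 1.33493
r = ln(1.33493) / 14 = 0.28888 / 14

r ≈ 2.063% per year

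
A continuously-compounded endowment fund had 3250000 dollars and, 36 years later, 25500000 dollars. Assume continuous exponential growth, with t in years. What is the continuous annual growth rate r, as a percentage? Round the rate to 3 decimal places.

r ≈ 5.722% per year

25500000 = 3250000 · e^(r·36)
e^(36r) = 25500000/3250000 = 7.84615
r = ln(7.84615) / 36 = 2.06002 / 36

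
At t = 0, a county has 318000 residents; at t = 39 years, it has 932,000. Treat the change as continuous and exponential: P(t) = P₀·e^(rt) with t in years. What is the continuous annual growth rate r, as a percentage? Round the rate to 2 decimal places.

932000 = 318000 · e^(r·39)
e^(39r) = 932000/318000 = 2.93082
r = ln(2.93082) / 39 = 1.07528 / 39

r ≈ 2.76% per year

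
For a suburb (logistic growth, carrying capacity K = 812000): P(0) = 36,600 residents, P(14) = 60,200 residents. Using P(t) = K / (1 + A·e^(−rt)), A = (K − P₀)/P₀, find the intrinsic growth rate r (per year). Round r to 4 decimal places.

r ≈ 0.0378 per year

A = (812000 − 36600)/36600 = 21.18579
60200 = 812000/(1 + 21.18579·e^(−r·14)) → e^(−14r) = (13.48837 − 1)/21.18579 = 0.589469
r = −ln(0.589469)/14 = 0.52853/14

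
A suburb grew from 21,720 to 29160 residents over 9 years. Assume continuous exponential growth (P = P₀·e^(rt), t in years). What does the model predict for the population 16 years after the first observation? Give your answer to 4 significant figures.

≈ 36,670 residents

r = ln(29160/21720) / 9 ≈ 0.032729 per year
P(16) = 21720 · e^(0.032729·16) = 21720 · 1.68821 ≈ 36667.97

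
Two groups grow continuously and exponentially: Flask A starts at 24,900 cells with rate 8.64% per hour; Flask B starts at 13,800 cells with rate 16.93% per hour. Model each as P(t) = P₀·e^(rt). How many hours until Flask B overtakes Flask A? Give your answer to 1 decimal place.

24900·e^(0.0864t) = 13800·e^(0.1693t)
24900/13800 = e^((0.1693 − 0.0864)t) → ln(1.80435) = 0.0829·t
t = 0.5902 / 0.0829

t ≈ 7.1 hours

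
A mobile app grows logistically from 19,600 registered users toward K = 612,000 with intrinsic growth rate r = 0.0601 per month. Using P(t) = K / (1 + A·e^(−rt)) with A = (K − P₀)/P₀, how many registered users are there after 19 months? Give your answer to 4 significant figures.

A = (612000 − 19600)/19600 = 30.22449
P(19) = 612000 / (1 + 30.22449·e^(−0.0601·19)) = 612000 / (1 + 30.22449·0.319212)
= 612000 / 10.64802 ≈ 57475.48

≈ 57,480 registered users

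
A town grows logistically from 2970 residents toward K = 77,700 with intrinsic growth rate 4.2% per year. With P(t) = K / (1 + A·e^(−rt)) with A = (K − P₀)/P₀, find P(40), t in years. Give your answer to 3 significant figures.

≈ 13,700 residents

A = (77700 − 2970)/2970 = 25.16162
P(40) = 77700 / (1 + 25.16162·e^(−0.042·40)) = 77700 / (1 + 25.16162·0.186374)
= 77700 / 5.68947 ≈ 13656.81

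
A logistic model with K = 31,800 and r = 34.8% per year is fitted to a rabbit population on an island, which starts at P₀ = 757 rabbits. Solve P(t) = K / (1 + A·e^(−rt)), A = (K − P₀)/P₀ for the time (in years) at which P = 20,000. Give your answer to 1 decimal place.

t ≈ 12.2 years

A = (31800 − 757)/757 = 41.00793
20000 = 31800/(1 + 41.00793·e^(−0.348t)) → 1 + 41.00793·e^(−0.348t) = 1.59
e^(−0.348t) = 0.014387 → t = ln(69.50496)/0.348 = 4.2414/0.348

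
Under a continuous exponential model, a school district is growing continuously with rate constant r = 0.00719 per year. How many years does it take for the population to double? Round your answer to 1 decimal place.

doubling time = ln(2) / |r| = 0.69315 / 0.00719

doubling time ≈ 96.4 years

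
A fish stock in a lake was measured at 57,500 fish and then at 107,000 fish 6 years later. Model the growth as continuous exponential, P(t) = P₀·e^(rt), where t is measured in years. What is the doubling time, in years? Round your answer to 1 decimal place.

doubling time ≈ 6.7 years

r = ln(107000/57500) / 6 = ln(1.86087) / 6 ≈ 0.103507 per year
doubling time = ln 2 / |r| = 0.69315 / 0.103507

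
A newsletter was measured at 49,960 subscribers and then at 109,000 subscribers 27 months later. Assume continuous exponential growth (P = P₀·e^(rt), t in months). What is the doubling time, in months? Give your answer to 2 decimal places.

r = ln(109000/49960) / 27 = ln(2.18175) / 27 ≈ 0.028894 per month
doubling time = ln 2 / |r| = 0.69315 / 0.028894

doubling time ≈ 23.99 months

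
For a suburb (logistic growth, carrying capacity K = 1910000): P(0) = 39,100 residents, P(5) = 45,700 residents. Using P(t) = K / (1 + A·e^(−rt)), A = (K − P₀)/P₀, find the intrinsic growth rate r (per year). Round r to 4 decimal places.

r ≈ 0.0319 per year

A = (1910000 − 39100)/39100 = 47.8491
45700 = 1910000/(1 + 47.8491·e^(−r·5)) → e^(−5r) = (41.79431 − 1)/47.8491 = 0.852562
r = −ln(0.852562)/5 = 0.15951/5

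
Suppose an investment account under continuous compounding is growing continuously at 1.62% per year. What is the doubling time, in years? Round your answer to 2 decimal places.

doubling time ≈ 42.79 years

doubling time = ln(2) / |r| = 0.69315 / 0.0162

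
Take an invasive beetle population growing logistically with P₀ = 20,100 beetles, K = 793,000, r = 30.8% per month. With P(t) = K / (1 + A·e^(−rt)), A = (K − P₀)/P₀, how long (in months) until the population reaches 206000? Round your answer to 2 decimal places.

t ≈ 8.45 months

A = (793000 − 20100)/20100 = 38.45274
206000 = 793000/(1 + 38.45274·e^(−0.308t)) → 1 + 38.45274·e^(−0.308t) = 3.84951
e^(−0.308t) = 0.074104 → t = ln(13.49449)/0.308 = 2.60228/0.308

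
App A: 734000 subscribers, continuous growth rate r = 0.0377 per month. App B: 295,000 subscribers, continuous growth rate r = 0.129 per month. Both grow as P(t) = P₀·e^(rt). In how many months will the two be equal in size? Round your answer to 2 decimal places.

734000·e^(0.0377t) = 295000·e^(0.129t)
734000/295000 = e^((0.129 − 0.0377)t) → ln(2.48814) = 0.0913·t
t = 0.91153 / 0.0913

t ≈ 9.98 months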